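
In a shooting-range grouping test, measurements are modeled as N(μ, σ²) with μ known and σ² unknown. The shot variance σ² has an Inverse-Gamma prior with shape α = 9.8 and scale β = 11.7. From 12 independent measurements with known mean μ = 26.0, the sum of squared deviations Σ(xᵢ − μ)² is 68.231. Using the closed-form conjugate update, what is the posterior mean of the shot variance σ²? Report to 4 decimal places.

3.0956

With known mean μ and an Inverse-Gamma(α, β) prior on σ², the Normal likelihood is conjugate: posterior is Inv-Gamma(α + n/2, β + Σ(xᵢ−μ)²/2).
Posterior: Inv-Gamma(9.8 + 12/2, 11.7 + 68.231/2) = Inv-Gamma(15.80, 45.8155).
E[σ²|data] = β/(α−1) = 45.8155/14.80 = 3.0956.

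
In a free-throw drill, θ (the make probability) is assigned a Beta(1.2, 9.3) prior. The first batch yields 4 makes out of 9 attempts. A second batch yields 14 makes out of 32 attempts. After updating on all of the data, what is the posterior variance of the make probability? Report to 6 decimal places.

The Beta prior is conjugate to a Binomial/Bernoulli likelihood; the update adds successes to α and failures to β.
After batch 1: Beta(1.2+4, 9.3+5) = Beta(5.2, 14.3).
After batch 2: Beta(5.2+14, 14.3+18) = Beta(19.2, 32.3).
Var = αβ/((α+β)²(α+β+1)) = 19.2·32.3/(51.5²·52.5) = 0.004454.

0.004454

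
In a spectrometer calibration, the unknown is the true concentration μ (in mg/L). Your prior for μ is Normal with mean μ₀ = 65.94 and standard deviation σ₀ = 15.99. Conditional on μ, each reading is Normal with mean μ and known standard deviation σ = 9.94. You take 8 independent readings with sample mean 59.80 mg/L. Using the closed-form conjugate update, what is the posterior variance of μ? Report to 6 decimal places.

For Normal data with known variance σ², a Normal(μ₀, σ₀²) prior on μ is conjugate. Posterior precision = 1/σ₀² + n/σ²; posterior mean is the precision-weighted average of μ₀ and x̄.
σ₀² = 15.99² = 255.6801, σ² = 9.94² = 98.8036; σ² + n·σ₀² = 98.8036 + 8·255.6801 = 2144.2444.
Posterior precision = 1/σ₀² + n/σ² = 1/255.6801 + 8/98.8036 = (σ² + n·σ₀²)/(σ₀²σ²) = 2144.2444/(255.6801·98.8036); posterior variance σₙ² = σ₀²σ²/(σ² + n·σ₀²) = 255.6801·98.8036/2144.2444 = 11.781360.

11.781360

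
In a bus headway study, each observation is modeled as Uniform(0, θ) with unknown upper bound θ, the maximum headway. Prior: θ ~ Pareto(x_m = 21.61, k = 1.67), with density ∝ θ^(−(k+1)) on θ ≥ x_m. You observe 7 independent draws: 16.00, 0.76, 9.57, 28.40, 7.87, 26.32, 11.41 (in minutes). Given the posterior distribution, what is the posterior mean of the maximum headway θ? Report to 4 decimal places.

A Pareto(scale x_m, shape k) prior on the upper bound θ of Uniform(0, θ) is conjugate: posterior is Pareto(max(x_m, max xᵢ), k + n).
Sample maximum = 28.40; prior scale x_m = 21.61 → posterior scale = max = 28.40.
Posterior shape = 1.67 + 7 = 8.67.
E[θ|data] = k·x_m/(k−1) = 8.67·28.40/7.67 = 32.1027.

32.1027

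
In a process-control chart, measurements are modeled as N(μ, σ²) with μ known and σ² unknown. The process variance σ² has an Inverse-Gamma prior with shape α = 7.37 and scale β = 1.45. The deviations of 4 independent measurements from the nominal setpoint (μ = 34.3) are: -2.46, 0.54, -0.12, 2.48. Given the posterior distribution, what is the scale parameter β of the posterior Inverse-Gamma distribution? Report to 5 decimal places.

7.70400

With known mean μ and an Inverse-Gamma(α, β) prior on σ², the Normal likelihood is conjugate: posterior is Inv-Gamma(α + n/2, β + Σ(xᵢ−μ)²/2).
Σ(xᵢ−μ)² = (-2.46)² + (0.54)² + (-0.12)² + (2.48)² = 12.5080.
Posterior: Inv-Gamma(7.37 + 4/2, 1.45 + 12.5080/2) = Inv-Gamma(9.37, 7.70400).
Posterior β = 7.70400.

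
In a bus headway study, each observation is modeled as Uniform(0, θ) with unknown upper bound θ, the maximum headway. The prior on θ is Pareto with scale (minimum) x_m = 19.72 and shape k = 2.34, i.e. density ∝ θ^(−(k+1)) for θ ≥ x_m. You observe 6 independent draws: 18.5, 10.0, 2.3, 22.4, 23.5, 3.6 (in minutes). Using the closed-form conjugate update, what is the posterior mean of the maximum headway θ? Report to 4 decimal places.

26.7016

A Pareto(scale x_m, shape k) prior on the upper bound θ of Uniform(0, θ) is conjugate: posterior is Pareto(max(x_m, max xᵢ), k + n).
Sample maximum = 23.5; prior scale x_m = 19.72 → posterior scale = max = 23.50.
Posterior shape = 2.34 + 6 = 8.34.
E[θ|data] = k·x_m/(k−1) = 8.34·23.50/7.34 = 26.7016.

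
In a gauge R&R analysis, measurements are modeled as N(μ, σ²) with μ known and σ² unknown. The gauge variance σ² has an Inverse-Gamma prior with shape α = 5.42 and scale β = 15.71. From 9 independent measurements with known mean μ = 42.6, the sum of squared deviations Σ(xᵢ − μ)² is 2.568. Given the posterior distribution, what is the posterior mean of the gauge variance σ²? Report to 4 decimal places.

1.9052

With known mean μ and an Inverse-Gamma(α, β) prior on σ², the Normal likelihood is conjugate: posterior is Inv-Gamma(α + n/2, β + Σ(xᵢ−μ)²/2).
Posterior: Inv-Gamma(5.42 + 9/2, 15.71 + 2.568/2) = Inv-Gamma(9.92, 16.9940).
E[σ²|data] = β/(α−1) = 16.9940/8.92 = 1.9052.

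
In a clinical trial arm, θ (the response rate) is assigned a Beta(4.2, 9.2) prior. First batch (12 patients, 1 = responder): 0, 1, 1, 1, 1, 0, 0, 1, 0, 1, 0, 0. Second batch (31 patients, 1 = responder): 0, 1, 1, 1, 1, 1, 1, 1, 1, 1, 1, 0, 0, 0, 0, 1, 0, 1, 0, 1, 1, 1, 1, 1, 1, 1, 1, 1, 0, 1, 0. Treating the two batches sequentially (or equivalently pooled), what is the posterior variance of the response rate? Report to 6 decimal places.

The Beta prior is conjugate to a Binomial/Bernoulli likelihood; the update adds successes to α and failures to β.
After batch 1: Beta(4.2+6, 9.2+6) = Beta(10.2, 15.2).
After batch 2: Beta(10.2+22, 15.2+9) = Beta(32.2, 24.2).
Var = αβ/((α+β)²(α+β+1)) = 32.2·24.2/(56.4²·57.4) = 0.004268.

0.004268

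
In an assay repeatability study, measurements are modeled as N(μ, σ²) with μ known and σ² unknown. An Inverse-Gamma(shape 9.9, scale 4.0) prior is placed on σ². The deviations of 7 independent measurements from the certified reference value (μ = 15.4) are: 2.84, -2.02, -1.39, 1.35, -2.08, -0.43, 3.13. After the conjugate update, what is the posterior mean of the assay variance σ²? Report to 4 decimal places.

With known mean μ and an Inverse-Gamma(α, β) prior on σ², the Normal likelihood is conjugate: posterior is Inv-Gamma(α + n/2, β + Σ(xᵢ−μ)²/2).
Σ(xᵢ−μ)² = (2.84)² + (-2.02)² + (-1.39)² + (1.35)² + (-2.08)² + (-0.43)² + (3.13)² = 30.2088.
Posterior: Inv-Gamma(9.9 + 7/2, 4.0 + 30.2088/2) = Inv-Gamma(13.40, 19.10440).
E[σ²|data] = β/(α−1) = 19.10440/12.40 = 1.5407.

1.5407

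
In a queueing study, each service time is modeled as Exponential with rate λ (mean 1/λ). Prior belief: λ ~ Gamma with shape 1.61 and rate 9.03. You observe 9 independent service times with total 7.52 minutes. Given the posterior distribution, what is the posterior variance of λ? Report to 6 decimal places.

With a Gamma(shape α, rate β) prior on the exponential rate λ, the posterior after n observations with total T = Σxᵢ is Gamma(α+n, β+T).
Posterior: Gamma(1.61+9, 9.03+7.52) = Gamma(10.61, 16.55).
Var = α/β² = 0.038736.

0.038736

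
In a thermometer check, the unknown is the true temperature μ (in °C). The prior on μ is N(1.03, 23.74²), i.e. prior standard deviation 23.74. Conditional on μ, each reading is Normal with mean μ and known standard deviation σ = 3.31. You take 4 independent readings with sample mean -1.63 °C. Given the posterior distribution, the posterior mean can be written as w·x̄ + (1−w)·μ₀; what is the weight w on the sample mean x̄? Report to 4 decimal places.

For Normal data with known variance σ², a Normal(μ₀, σ₀²) prior on μ is conjugate. Posterior precision = 1/σ₀² + n/σ²; posterior mean is the precision-weighted average of μ₀ and x̄.
σ₀² = 23.74² = 563.5876, σ² = 3.31² = 10.9561. Prior precision 1/σ₀² = 1/563.5876; data precision n/σ² = 4/10.9561.
w = (n/σ²)/(1/σ₀² + n/σ²) = n·σ₀²/(σ² + n·σ₀²) = 4·563.5876/(10.9561 + 4·563.5876) = 2254.3504/2265.3065 = 0.9952.

0.9952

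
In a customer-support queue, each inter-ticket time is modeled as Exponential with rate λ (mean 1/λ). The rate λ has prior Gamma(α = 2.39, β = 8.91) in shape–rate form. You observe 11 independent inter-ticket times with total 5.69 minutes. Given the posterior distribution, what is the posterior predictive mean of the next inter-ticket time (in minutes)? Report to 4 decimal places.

With a Gamma(shape α, rate β) prior on the exponential rate λ, the posterior after n observations with total T = Σxᵢ is Gamma(α+n, β+T).
Posterior: Gamma(2.39+11, 8.91+5.69) = Gamma(13.39, 14.60).
The predictive distribution for the next observation is Lomax; its mean is β/(α−1) = 14.60/12.39 = 1.1784.

1.1784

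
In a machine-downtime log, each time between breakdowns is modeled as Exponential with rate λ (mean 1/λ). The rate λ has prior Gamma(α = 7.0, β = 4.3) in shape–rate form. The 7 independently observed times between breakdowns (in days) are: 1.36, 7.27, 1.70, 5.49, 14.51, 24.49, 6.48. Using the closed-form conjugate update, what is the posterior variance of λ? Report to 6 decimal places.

With a Gamma(shape α, rate β) prior on the exponential rate λ, the posterior after n observations with total T = Σxᵢ is Gamma(α+n, β+T).
Sum of observations T = 61.30 days; n = 7.
Posterior: Gamma(7.0+7, 4.3+61.30) = Gamma(14.0, 65.60).
Var = α/β² = 0.003253.

0.003253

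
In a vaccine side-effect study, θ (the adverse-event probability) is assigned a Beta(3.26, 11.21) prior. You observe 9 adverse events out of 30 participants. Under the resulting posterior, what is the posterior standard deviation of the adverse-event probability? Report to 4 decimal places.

The Beta prior is conjugate to a Binomial/Bernoulli likelihood; the update adds successes to α and failures to β.
Posterior: Beta(α+k, β+n−k) = Beta(3.26+9, 11.21+21) = Beta(12.26, 32.21).
Var = αβ/((α+β)²(α+β+1)) = 12.26·32.21/(44.47²·45.47) = 0.00439159; SD = √0.00439159 = 0.0663.

0.0663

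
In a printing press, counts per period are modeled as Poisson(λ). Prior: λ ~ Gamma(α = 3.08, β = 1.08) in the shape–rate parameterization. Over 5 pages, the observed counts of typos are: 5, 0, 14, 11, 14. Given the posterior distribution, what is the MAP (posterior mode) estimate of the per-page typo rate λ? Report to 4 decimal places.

With a Gamma(shape α, rate β) prior, the Poisson likelihood is conjugate: the posterior is Gamma(α + ΣXᵢ, β + n).
Sum of counts S = 44 over n = 5 pages.
Posterior: Gamma(α+S, β+n) = Gamma(3.08+44, 1.08+5) = Gamma(47.08, 6.08).
Mode of Gamma(α,β) for α≥1 is (α−1)/β = 46.08/6.08 = 7.5789.

7.5789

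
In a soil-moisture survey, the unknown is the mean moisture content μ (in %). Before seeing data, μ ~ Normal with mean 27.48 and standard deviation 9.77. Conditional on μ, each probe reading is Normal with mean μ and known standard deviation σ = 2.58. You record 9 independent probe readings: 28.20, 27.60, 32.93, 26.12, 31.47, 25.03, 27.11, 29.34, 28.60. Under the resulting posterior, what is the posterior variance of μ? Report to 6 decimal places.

For Normal data with known variance σ², a Normal(μ₀, σ₀²) prior on μ is conjugate. Posterior precision = 1/σ₀² + n/σ²; posterior mean is the precision-weighted average of μ₀ and x̄.
σ₀² = 9.77² = 95.4529, σ² = 2.58² = 6.6564; σ² + n·σ₀² = 6.6564 + 9·95.4529 = 865.7325.
Posterior precision = 1/σ₀² + n/σ² = 1/95.4529 + 9/6.6564 = (σ² + n·σ₀²)/(σ₀²σ²) = 865.7325/(95.4529·6.6564); posterior variance σₙ² = σ₀²σ²/(σ² + n·σ₀²) = 95.4529·6.6564/865.7325 = 0.733913.

0.733913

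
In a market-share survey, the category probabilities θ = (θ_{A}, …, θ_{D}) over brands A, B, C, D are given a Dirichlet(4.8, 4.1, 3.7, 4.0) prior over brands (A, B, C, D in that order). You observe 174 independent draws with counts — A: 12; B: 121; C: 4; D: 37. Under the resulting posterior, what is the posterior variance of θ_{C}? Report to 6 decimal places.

0.000202

The Dirichlet prior is conjugate to the Multinomial likelihood: each posterior αⱼ = prior αⱼ + observed count nⱼ.
Posterior concentration: (16.8, 125.1, 7.7, 41.0), total = 190.6.
Var[θ_j] = α_j(Σα−α_j)/((Σα)²(Σα+1)) = 7.7·182.9/(190.6²·191.6) = 0.000202.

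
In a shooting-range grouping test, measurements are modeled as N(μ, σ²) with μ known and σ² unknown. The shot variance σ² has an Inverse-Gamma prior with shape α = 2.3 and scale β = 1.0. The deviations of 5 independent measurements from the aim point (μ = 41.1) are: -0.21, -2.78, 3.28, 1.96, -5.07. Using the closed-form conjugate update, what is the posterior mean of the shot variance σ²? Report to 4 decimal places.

With known mean μ and an Inverse-Gamma(α, β) prior on σ², the Normal likelihood is conjugate: posterior is Inv-Gamma(α + n/2, β + Σ(xᵢ−μ)²/2).
Σ(xᵢ−μ)² = (-0.21)² + (-2.78)² + (3.28)² + (1.96)² + (-5.07)² = 48.0774.
Posterior: Inv-Gamma(2.3 + 5/2, 1.0 + 48.0774/2) = Inv-Gamma(4.80, 25.03870).
E[σ²|data] = β/(α−1) = 25.03870/3.80 = 6.5891.

6.5891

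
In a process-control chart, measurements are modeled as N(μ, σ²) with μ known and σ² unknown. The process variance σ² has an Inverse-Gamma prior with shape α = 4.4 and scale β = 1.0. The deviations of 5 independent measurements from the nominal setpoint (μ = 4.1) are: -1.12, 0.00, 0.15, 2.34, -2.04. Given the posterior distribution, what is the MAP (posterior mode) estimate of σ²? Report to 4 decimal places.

0.8173

With known mean μ and an Inverse-Gamma(α, β) prior on σ², the Normal likelihood is conjugate: posterior is Inv-Gamma(α + n/2, β + Σ(xᵢ−μ)²/2).
Σ(xᵢ−μ)² = (-1.12)² + (0.00)² + (0.15)² + (2.34)² + (-2.04)² = 10.9141.
Posterior: Inv-Gamma(4.4 + 5/2, 1.0 + 10.9141/2) = Inv-Gamma(6.90, 6.45705).
Mode = β/(α+1) = 6.45705/7.90 = 0.8173.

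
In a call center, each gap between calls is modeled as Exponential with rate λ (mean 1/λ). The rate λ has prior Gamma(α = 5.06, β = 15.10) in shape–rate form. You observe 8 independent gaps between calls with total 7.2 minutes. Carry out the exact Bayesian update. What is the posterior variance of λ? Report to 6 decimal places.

With a Gamma(shape α, rate β) prior on the exponential rate λ, the posterior after n observations with total T = Σxᵢ is Gamma(α+n, β+T).
Posterior: Gamma(5.06+8, 15.10+7.2) = Gamma(13.06, 22.30).
Var = α/β² = 0.026262.

0.026262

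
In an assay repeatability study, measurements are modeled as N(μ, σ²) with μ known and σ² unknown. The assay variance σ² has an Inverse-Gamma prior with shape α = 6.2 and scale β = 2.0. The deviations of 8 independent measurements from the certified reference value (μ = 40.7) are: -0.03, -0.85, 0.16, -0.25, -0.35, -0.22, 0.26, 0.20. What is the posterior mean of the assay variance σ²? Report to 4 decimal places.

0.2766

With known mean μ and an Inverse-Gamma(α, β) prior on σ², the Normal likelihood is conjugate: posterior is Inv-Gamma(α + n/2, β + Σ(xᵢ−μ)²/2).
Σ(xᵢ−μ)² = (-0.03)² + (-0.85)² + (0.16)² + (-0.25)² + (-0.35)² + (-0.22)² + (0.26)² + (0.20)² = 1.0900.
Posterior: Inv-Gamma(6.2 + 8/2, 2.0 + 1.0900/2) = Inv-Gamma(10.20, 2.54500).
E[σ²|data] = β/(α−1) = 2.54500/9.20 = 0.2766.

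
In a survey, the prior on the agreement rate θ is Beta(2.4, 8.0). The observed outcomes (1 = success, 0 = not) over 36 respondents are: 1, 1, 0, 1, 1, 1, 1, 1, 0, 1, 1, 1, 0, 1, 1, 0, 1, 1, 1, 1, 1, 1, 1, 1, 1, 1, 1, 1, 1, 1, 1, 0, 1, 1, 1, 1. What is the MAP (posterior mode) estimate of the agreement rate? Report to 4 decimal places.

0.7297

The Beta prior is conjugate to a Binomial/Bernoulli likelihood; the update adds successes to α and failures to β.
Posterior: Beta(α+k, β+n−k) = Beta(2.4+31, 8.0+5) = Beta(33.4, 13.0).
Mode of Beta(a,b) for a,b>1 is (a−1)/(a+b−2) = 32.4/44.4 = 0.7297.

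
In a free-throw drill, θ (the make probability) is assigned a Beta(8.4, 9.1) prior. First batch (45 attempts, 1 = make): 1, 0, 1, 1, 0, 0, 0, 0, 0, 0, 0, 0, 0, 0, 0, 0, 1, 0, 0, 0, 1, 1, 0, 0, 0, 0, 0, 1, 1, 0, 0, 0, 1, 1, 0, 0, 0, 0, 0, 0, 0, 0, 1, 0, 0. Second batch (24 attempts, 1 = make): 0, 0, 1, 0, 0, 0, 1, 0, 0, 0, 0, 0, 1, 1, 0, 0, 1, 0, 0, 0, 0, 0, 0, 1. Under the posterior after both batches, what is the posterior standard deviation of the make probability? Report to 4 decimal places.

0.0487

The Beta prior is conjugate to a Binomial/Bernoulli likelihood; the update adds successes to α and failures to β.
After batch 1: Beta(8.4+11, 9.1+34) = Beta(19.4, 43.1).
After batch 2: Beta(19.4+6, 43.1+18) = Beta(25.4, 61.1).
Var = αβ/((α+β)²(α+β+1)) = 25.4·61.1/(86.5²·87.5) = 0.00237047; SD = √0.00237047 = 0.0487.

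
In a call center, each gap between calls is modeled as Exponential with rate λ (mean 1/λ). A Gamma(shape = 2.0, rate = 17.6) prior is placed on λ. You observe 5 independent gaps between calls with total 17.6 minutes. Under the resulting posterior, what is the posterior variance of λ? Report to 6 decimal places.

With a Gamma(shape α, rate β) prior on the exponential rate λ, the posterior after n observations with total T = Σxᵢ is Gamma(α+n, β+T).
Posterior: Gamma(2.0+5, 17.6+17.6) = Gamma(7.0, 35.2).
Var = α/β² = 0.005650.

0.005650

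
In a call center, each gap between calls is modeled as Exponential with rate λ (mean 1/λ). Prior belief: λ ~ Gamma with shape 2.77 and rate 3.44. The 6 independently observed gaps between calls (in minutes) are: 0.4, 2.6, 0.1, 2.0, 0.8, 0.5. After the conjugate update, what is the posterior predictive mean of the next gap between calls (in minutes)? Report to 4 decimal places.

1.2664

With a Gamma(shape α, rate β) prior on the exponential rate λ, the posterior after n observations with total T = Σxᵢ is Gamma(α+n, β+T).
Sum of observations T = 6.4 minutes; n = 6.
Posterior: Gamma(2.77+6, 3.44+6.4) = Gamma(8.77, 9.84).
The predictive distribution for the next observation is Lomax; its mean is β/(α−1) = 9.84/7.77 = 1.2664.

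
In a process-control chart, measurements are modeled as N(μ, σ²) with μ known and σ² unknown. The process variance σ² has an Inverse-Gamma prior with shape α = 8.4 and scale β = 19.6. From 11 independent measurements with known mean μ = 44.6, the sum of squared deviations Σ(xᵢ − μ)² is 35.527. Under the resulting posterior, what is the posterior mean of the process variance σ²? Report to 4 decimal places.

With known mean μ and an Inverse-Gamma(α, β) prior on σ², the Normal likelihood is conjugate: posterior is Inv-Gamma(α + n/2, β + Σ(xᵢ−μ)²/2).
Posterior: Inv-Gamma(8.4 + 11/2, 19.6 + 35.527/2) = Inv-Gamma(13.90, 37.3635).
E[σ²|data] = β/(α−1) = 37.3635/12.90 = 2.8964.

2.8964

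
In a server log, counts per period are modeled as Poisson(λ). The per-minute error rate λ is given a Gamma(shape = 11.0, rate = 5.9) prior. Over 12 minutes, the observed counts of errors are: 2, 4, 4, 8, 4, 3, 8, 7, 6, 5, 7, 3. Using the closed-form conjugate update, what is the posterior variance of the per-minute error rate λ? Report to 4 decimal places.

0.2247

With a Gamma(shape α, rate β) prior, the Poisson likelihood is conjugate: the posterior is Gamma(α + ΣXᵢ, β + n).
Sum of counts S = 61 over n = 12 minutes.
Posterior: Gamma(α+S, β+n) = Gamma(11.0+61, 5.9+12) = Gamma(72.0, 17.9).
Var = α/β² = 72.0/17.9² = 0.2247.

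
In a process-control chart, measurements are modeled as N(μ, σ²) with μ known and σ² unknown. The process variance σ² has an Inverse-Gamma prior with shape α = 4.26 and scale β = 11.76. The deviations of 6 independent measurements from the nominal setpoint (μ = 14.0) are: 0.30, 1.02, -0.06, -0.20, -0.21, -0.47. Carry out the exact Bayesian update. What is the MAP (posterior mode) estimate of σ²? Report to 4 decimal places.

1.5108

With known mean μ and an Inverse-Gamma(α, β) prior on σ², the Normal likelihood is conjugate: posterior is Inv-Gamma(α + n/2, β + Σ(xᵢ−μ)²/2).
Σ(xᵢ−μ)² = (0.30)² + (1.02)² + (-0.06)² + (-0.20)² + (-0.21)² + (-0.47)² = 1.4390.
Posterior: Inv-Gamma(4.26 + 6/2, 11.76 + 1.4390/2) = Inv-Gamma(7.26, 12.47950).
Mode = β/(α+1) = 12.47950/8.26 = 1.5108.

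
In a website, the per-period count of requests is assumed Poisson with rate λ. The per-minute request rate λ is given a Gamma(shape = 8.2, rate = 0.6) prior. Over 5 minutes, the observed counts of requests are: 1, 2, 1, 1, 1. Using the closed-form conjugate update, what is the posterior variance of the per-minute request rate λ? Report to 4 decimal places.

With a Gamma(shape α, rate β) prior, the Poisson likelihood is conjugate: the posterior is Gamma(α + ΣXᵢ, β + n).
Sum of counts S = 6 over n = 5 minutes.
Posterior: Gamma(α+S, β+n) = Gamma(8.2+6, 0.6+5) = Gamma(14.2, 5.6).
Var = α/β² = 14.2/5.6² = 0.4528.

0.4528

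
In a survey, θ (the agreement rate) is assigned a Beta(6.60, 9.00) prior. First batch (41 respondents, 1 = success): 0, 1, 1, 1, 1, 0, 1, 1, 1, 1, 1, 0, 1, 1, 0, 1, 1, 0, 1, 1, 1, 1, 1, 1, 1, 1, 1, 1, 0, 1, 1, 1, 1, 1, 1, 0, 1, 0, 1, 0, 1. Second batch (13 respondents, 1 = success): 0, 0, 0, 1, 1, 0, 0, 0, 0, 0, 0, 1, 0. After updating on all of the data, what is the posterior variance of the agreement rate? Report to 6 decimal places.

0.003406

The Beta prior is conjugate to a Binomial/Bernoulli likelihood; the update adds successes to α and failures to β.
After batch 1: Beta(6.60+32, 9.00+9) = Beta(38.60, 18.00).
After batch 2: Beta(38.60+3, 18.00+10) = Beta(41.60, 28.00).
Var = αβ/((α+β)²(α+β+1)) = 41.60·28.00/(69.60²·70.60) = 0.003406.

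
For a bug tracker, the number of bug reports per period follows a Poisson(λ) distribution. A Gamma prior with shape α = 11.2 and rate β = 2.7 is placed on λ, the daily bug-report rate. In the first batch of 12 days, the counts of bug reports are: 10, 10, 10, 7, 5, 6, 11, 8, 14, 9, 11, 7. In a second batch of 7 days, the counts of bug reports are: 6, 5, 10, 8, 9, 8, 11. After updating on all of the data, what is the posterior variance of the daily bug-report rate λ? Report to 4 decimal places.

0.3742

With a Gamma(shape α, rate β) prior, the Poisson likelihood is conjugate: the posterior is Gamma(α + ΣXᵢ, β + n).
Batch 1: sum of counts S = 108 over n = 12 days.
After batch 1: Gamma(α+S, β+n) = Gamma(11.2+108, 2.7+12) = Gamma(119.2, 14.7).
Batch 2: sum of counts S = 57 over n = 7 days.
After batch 2: Gamma(α+S, β+n) = Gamma(119.2+57, 14.7+7) = Gamma(176.2, 21.7).
Var = α/β² = 176.2/21.7² = 0.3742.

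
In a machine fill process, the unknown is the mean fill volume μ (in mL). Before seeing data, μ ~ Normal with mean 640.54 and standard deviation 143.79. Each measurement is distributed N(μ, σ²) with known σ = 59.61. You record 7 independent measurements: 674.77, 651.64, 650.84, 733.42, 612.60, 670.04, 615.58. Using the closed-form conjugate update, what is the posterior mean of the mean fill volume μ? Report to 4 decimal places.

657.9846

For Normal data with known variance σ², a Normal(μ₀, σ₀²) prior on μ is conjugate. Posterior precision = 1/σ₀² + n/σ²; posterior mean is the precision-weighted average of μ₀ and x̄.
Σxᵢ = 674.77 + 651.64 + 650.84 + 733.42 + 612.60 + 670.04 + 615.58 = 4608.89, so n·x̄ = 4608.89.
σ₀² = 143.79² = 20675.5641, σ² = 59.61² = 3553.3521; σ² + n·σ₀² = 3553.3521 + 7·20675.5641 = 148282.3008.
Posterior mean = (μ₀/σ₀² + n·x̄/σ²)/(1/σ₀² + n/σ²) = (σ²·μ₀ + σ₀²·n·x̄)/(σ² + n·σ₀²) = (3553.3521·640.54 + 20675.5641·4608.89)/148282.3008 = 97567464.778983/148282.3008 = 657.9846.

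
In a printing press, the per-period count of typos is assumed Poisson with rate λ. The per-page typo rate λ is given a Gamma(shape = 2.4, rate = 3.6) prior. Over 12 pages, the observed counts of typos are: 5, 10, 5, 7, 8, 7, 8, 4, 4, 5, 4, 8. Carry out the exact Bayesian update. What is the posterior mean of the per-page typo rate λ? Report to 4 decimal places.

With a Gamma(shape α, rate β) prior, the Poisson likelihood is conjugate: the posterior is Gamma(α + ΣXᵢ, β + n).
Sum of counts S = 75 over n = 12 pages.
Posterior: Gamma(α+S, β+n) = Gamma(2.4+75, 3.6+12) = Gamma(77.4, 15.6).
Posterior mean = α/β = 77.4/15.6 = 4.9615.

4.9615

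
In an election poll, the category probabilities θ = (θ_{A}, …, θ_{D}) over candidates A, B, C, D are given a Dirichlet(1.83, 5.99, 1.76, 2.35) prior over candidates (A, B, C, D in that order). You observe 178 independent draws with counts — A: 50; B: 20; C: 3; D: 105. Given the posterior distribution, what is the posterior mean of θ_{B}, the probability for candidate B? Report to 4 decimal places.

0.1368

The Dirichlet prior is conjugate to the Multinomial likelihood: each posterior αⱼ = prior αⱼ + observed count nⱼ.
Posterior concentration: (51.83, 25.99, 4.76, 107.35), total = 189.93.
E[θ_{B}|data] = α_{B}/Σα = 25.99/189.93 = 0.1368.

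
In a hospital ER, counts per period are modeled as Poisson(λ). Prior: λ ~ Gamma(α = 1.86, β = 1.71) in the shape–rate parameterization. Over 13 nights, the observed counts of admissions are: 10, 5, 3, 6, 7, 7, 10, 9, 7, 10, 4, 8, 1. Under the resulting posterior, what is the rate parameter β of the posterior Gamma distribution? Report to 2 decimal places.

14.71

With a Gamma(shape α, rate β) prior, the Poisson likelihood is conjugate: the posterior is Gamma(α + ΣXᵢ, β + n).
Sum of counts S = 87 over n = 13 nights.
Posterior: Gamma(α+S, β+n) = Gamma(1.86+87, 1.71+13) = Gamma(88.86, 14.71).
Posterior β = 14.71.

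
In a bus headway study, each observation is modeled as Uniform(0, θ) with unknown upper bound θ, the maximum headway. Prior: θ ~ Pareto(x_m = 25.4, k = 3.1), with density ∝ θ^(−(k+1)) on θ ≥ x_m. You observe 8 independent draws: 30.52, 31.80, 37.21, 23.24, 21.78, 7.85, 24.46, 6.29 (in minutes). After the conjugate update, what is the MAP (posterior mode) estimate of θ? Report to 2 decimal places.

A Pareto(scale x_m, shape k) prior on the upper bound θ of Uniform(0, θ) is conjugate: posterior is Pareto(max(x_m, max xᵢ), k + n).
Sample maximum = 37.21; prior scale x_m = 25.4 → posterior scale = max = 37.21.
Posterior shape = 3.1 + 8 = 11.1.
The Pareto density is decreasing on [x_m, ∞), so the mode is x_m = 37.21.

37.21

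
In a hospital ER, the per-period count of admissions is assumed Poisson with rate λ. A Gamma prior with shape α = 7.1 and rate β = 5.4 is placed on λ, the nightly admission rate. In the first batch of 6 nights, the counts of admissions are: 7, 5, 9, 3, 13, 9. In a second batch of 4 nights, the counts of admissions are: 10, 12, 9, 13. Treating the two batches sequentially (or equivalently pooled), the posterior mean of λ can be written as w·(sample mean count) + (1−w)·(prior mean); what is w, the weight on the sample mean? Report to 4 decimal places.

0.6494

With a Gamma(shape α, rate β) prior, the Poisson likelihood is conjugate: the posterior is Gamma(α + ΣXᵢ, β + n).
Total number of nights: n = 6 + 4 = 10.
Posterior mean = (α₀+S)/(β₀+n) = [n/(β₀+n)]·(S/n) + [β₀/(β₀+n)]·(α₀/β₀), so only n and β₀ enter the weight.
Weight on data w = n/(β₀+n) = 10/(5.4+10) = 10/15.4 = 0.6494.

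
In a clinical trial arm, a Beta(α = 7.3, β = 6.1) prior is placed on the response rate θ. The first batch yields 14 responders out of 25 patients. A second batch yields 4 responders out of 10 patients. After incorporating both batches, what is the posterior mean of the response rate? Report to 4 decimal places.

0.5227

The Beta prior is conjugate to a Binomial/Bernoulli likelihood; the update adds successes to α and failures to β.
After batch 1: Beta(7.3+14, 6.1+11) = Beta(21.3, 17.1).
After batch 2: Beta(21.3+4, 17.1+6) = Beta(25.3, 23.1).
Posterior mean = α/(α+β) = 25.3/48.4 = 0.5227.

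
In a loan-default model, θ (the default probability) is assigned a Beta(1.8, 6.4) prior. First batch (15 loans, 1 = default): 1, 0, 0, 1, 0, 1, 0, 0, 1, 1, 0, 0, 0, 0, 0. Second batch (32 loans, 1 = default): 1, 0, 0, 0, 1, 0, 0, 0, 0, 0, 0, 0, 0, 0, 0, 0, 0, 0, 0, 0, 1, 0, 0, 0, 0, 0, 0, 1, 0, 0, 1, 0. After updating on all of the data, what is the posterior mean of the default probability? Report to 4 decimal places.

0.2138

The Beta prior is conjugate to a Binomial/Bernoulli likelihood; the update adds successes to α and failures to β.
After batch 1: Beta(1.8+5, 6.4+10) = Beta(6.8, 16.4).
After batch 2: Beta(6.8+5, 16.4+27) = Beta(11.8, 43.4).
Posterior mean = α/(α+β) = 11.8/55.2 = 0.2138.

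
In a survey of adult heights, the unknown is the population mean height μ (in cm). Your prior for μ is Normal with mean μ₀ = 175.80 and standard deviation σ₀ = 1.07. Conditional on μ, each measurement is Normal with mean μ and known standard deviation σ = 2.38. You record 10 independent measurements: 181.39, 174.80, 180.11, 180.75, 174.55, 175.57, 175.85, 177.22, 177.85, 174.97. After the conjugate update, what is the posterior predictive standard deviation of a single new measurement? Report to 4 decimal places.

2.4583

For Normal data with known variance σ², a Normal(μ₀, σ₀²) prior on μ is conjugate. Posterior precision = 1/σ₀² + n/σ²; posterior mean is the precision-weighted average of μ₀ and x̄.
σ₀² = 1.07² = 1.1449, σ² = 2.38² = 5.6644; σ² + n·σ₀² = 5.6644 + 10·1.1449 = 17.1134.
Posterior precision = 1/σ₀² + n/σ² = 1/1.1449 + 10/5.6644 = (σ² + n·σ₀²)/(σ₀²σ²) = 17.1134/(1.1449·5.6644); posterior variance σₙ² = σ₀²σ²/(σ² + n·σ₀²) = 1.1449·5.6644/17.1134 = 0.378953.
Predictive variance for one new observation = σₙ² + σ² = 1.1449·5.6644/17.1134 + 5.6644 = σ²·(σ₀² + 17.1134)/17.1134 = 5.6644·18.2583/17.1134 = 6.043353; SD = √(5.6644·18.2583/17.1134) = 2.4583.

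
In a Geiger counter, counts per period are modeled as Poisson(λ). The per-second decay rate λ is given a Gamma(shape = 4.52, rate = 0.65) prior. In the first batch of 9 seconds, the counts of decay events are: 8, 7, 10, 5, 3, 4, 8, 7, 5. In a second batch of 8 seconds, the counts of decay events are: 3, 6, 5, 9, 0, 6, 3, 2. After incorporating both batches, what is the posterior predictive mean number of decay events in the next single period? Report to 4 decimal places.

5.4119

With a Gamma(shape α, rate β) prior, the Poisson likelihood is conjugate: the posterior is Gamma(α + ΣXᵢ, β + n).
Batch 1: sum of counts S = 57 over n = 9 seconds.
After batch 1: Gamma(α+S, β+n) = Gamma(4.52+57, 0.65+9) = Gamma(61.52, 9.65).
Batch 2: sum of counts S = 34 over n = 8 seconds.
After batch 2: Gamma(α+S, β+n) = Gamma(61.52+34, 9.65+8) = Gamma(95.52, 17.65).
The predictive distribution for one future period is NegBinom with mean α/β = 5.4119.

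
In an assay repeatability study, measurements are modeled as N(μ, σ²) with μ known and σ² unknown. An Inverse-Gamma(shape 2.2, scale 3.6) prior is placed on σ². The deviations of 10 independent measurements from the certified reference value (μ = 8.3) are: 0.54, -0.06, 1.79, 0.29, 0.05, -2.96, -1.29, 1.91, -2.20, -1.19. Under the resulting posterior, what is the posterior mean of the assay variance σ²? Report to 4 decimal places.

With known mean μ and an Inverse-Gamma(α, β) prior on σ², the Normal likelihood is conjugate: posterior is Inv-Gamma(α + n/2, β + Σ(xᵢ−μ)²/2).
Σ(xᵢ−μ)² = (0.54)² + (-0.06)² + (1.79)² + (0.29)² + (0.05)² + (-2.96)² + (-1.29)² + (1.91)² + (-2.20)² + (-1.19)² = 23.9158.
Posterior: Inv-Gamma(2.2 + 10/2, 3.6 + 23.9158/2) = Inv-Gamma(7.20, 15.55790).
E[σ²|data] = β/(α−1) = 15.55790/6.20 = 2.5093.

2.5093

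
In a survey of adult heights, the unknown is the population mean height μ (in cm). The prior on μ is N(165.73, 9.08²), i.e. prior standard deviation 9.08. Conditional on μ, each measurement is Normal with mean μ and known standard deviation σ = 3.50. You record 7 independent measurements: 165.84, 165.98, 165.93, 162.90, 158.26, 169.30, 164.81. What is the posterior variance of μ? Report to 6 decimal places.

1.713627

For Normal data with known variance σ², a Normal(μ₀, σ₀²) prior on μ is conjugate. Posterior precision = 1/σ₀² + n/σ²; posterior mean is the precision-weighted average of μ₀ and x̄.
σ₀² = 9.08² = 82.4464, σ² = 3.50² = 12.25; σ² + n·σ₀² = 12.25 + 7·82.4464 = 589.3748.
Posterior precision = 1/σ₀² + n/σ² = 1/82.4464 + 7/12.25 = (σ² + n·σ₀²)/(σ₀²σ²) = 589.3748/(82.4464·12.25); posterior variance σₙ² = σ₀²σ²/(σ² + n·σ₀²) = 82.4464·12.25/589.3748 = 1.713627.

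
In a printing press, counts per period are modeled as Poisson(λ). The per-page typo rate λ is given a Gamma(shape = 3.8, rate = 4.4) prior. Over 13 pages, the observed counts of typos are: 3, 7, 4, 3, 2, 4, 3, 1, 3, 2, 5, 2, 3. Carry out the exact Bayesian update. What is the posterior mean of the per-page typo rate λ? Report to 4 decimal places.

2.6322

With a Gamma(shape α, rate β) prior, the Poisson likelihood is conjugate: the posterior is Gamma(α + ΣXᵢ, β + n).
Sum of counts S = 42 over n = 13 pages.
Posterior: Gamma(α+S, β+n) = Gamma(3.8+42, 4.4+13) = Gamma(45.8, 17.4).
Posterior mean = α/β = 45.8/17.4 = 2.6322.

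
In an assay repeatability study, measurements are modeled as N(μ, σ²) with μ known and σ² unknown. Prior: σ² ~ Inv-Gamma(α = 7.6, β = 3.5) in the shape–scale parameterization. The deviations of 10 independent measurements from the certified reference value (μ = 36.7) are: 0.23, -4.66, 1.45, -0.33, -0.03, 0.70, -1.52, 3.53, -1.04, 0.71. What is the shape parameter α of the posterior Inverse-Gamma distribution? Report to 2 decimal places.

12.60

With known mean μ and an Inverse-Gamma(α, β) prior on σ², the Normal likelihood is conjugate: posterior is Inv-Gamma(α + n/2, β + Σ(xᵢ−μ)²/2).
Σ(xᵢ−μ)² = (0.23)² + (-4.66)² + (1.45)² + (-0.33)² + (-0.03)² + (0.70)² + (-1.52)² + (3.53)² + (-1.04)² + (0.71)² = 40.8278.
Posterior: Inv-Gamma(7.6 + 10/2, 3.5 + 40.8278/2) = Inv-Gamma(12.60, 23.91390).
Posterior α = 12.60.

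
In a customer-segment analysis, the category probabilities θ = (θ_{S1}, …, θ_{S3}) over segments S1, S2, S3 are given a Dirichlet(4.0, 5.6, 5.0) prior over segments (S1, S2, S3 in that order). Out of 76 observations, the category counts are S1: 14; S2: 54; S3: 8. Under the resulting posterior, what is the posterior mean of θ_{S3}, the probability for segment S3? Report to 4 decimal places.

0.1435

The Dirichlet prior is conjugate to the Multinomial likelihood: each posterior αⱼ = prior αⱼ + observed count nⱼ.
Posterior concentration: (18.0, 59.6, 13.0), total = 90.6.
E[θ_{S3}|data] = α_{S3}/Σα = 13.0/90.6 = 0.1435.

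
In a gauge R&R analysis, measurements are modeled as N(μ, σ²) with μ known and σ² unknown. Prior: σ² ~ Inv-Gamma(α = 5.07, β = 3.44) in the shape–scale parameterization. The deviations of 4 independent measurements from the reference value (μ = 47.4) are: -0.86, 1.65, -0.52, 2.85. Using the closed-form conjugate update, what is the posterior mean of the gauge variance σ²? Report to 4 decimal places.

With known mean μ and an Inverse-Gamma(α, β) prior on σ², the Normal likelihood is conjugate: posterior is Inv-Gamma(α + n/2, β + Σ(xᵢ−μ)²/2).
Σ(xᵢ−μ)² = (-0.86)² + (1.65)² + (-0.52)² + (2.85)² = 11.8550.
Posterior: Inv-Gamma(5.07 + 4/2, 3.44 + 11.8550/2) = Inv-Gamma(7.07, 9.36750).
E[σ²|data] = β/(α−1) = 9.36750/6.07 = 1.5432.

1.5432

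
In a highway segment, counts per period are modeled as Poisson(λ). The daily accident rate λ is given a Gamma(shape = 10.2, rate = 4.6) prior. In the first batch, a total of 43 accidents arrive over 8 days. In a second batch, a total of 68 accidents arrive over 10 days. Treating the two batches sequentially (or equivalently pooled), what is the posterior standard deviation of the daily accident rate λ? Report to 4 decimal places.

With a Gamma(shape α, rate β) prior, the Poisson likelihood is conjugate: the posterior is Gamma(α + ΣXᵢ, β + n).
After batch 1: Gamma(α+S, β+n) = Gamma(10.2+43, 4.6+8) = Gamma(53.2, 12.6).
After batch 2: Gamma(α+S, β+n) = Gamma(53.2+68, 12.6+10) = Gamma(121.2, 22.6).
SD = √α/β = √121.2/22.6 = 0.4871.

0.4871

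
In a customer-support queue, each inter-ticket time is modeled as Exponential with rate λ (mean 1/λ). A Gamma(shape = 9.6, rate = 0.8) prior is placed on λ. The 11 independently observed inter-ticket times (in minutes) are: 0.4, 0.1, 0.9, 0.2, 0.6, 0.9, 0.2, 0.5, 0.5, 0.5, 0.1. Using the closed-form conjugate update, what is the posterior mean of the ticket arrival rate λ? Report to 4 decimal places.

3.6140

With a Gamma(shape α, rate β) prior on the exponential rate λ, the posterior after n observations with total T = Σxᵢ is Gamma(α+n, β+T).
Sum of observations T = 4.9 minutes; n = 11.
Posterior: Gamma(9.6+11, 0.8+4.9) = Gamma(20.6, 5.7).
Posterior mean of λ = α/β = 20.6/5.7 = 3.6140.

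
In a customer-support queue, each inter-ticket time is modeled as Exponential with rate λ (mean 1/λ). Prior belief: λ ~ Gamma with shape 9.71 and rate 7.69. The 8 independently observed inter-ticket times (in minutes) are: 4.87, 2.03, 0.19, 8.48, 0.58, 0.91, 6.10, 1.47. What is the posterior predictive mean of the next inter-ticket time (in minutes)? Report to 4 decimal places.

1.9342

With a Gamma(shape α, rate β) prior on the exponential rate λ, the posterior after n observations with total T = Σxᵢ is Gamma(α+n, β+T).
Sum of observations T = 24.63 minutes; n = 8.
Posterior: Gamma(9.71+8, 7.69+24.63) = Gamma(17.71, 32.32).
The predictive distribution for the next observation is Lomax; its mean is β/(α−1) = 32.32/16.71 = 1.9342.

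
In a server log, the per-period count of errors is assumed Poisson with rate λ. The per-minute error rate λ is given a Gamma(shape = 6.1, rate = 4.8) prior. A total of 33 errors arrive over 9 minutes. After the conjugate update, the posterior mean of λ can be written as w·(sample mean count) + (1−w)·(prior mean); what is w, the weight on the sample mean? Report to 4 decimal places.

With a Gamma(shape α, rate β) prior, the Poisson likelihood is conjugate: the posterior is Gamma(α + ΣXᵢ, β + n).
Posterior mean = (α₀+S)/(β₀+n) = [n/(β₀+n)]·(S/n) + [β₀/(β₀+n)]·(α₀/β₀), so only n and β₀ enter the weight.
Weight on data w = n/(β₀+n) = 9/(4.8+9) = 9/13.8 = 0.6522.

0.6522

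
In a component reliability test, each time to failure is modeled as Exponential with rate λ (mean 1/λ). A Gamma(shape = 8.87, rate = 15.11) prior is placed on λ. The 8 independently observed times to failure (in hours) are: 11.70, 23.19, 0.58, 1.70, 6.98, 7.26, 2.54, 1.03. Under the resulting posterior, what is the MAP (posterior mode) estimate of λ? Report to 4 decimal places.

0.2264

With a Gamma(shape α, rate β) prior on the exponential rate λ, the posterior after n observations with total T = Σxᵢ is Gamma(α+n, β+T).
Sum of observations T = 54.98 hours; n = 8.
Posterior: Gamma(8.87+8, 15.11+54.98) = Gamma(16.87, 70.09).
Mode = (α−1)/β = 0.2264.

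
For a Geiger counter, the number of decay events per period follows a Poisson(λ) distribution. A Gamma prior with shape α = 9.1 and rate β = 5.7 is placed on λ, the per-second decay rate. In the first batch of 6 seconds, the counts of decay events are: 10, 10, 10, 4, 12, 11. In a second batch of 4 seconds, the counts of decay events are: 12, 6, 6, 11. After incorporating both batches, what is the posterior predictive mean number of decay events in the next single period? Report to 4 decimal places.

With a Gamma(shape α, rate β) prior, the Poisson likelihood is conjugate: the posterior is Gamma(α + ΣXᵢ, β + n).
Batch 1: sum of counts S = 57 over n = 6 seconds.
After batch 1: Gamma(α+S, β+n) = Gamma(9.1+57, 5.7+6) = Gamma(66.1, 11.7).
Batch 2: sum of counts S = 35 over n = 4 seconds.
After batch 2: Gamma(α+S, β+n) = Gamma(66.1+35, 11.7+4) = Gamma(101.1, 15.7).
The predictive distribution for one future period is NegBinom with mean α/β = 6.4395.

6.4395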